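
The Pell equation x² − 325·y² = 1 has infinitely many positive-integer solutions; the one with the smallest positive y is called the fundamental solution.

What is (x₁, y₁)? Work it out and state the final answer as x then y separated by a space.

649 36

[18; 36] for √325; ℓ=1 ⇒ convergent index 1
step 0: (18, 1)  from 18·(1,0) + (0,1)
step 1: (649, 36)  from 36·(18,1) + (1,0)
(x₁, y₁) = (649, 36);  649² − 325·36² = 1 ✓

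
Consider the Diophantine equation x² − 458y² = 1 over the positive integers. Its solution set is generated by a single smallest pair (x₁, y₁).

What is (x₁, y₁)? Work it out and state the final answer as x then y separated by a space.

[21; 2,2,42] for √458; ℓ=3 ⇒ convergent index 5
step 0: (21, 1)  from 21·(1,0) + (0,1)
step 1: (43, 2)  from 2·(21,1) + (1,0)
…
step 3: (4537, 212)  from 42·(107,5) + (43,2)
step 4: (9181, 429)  from 2·(4537,212) + (107,5)
step 5: (22899, 1070)  from 2·(9181,429) + (4537,212)
→ (22899, 1070).  Check: 22899²=524364201, 458·1070²=524364200, difference 1.

22899 1070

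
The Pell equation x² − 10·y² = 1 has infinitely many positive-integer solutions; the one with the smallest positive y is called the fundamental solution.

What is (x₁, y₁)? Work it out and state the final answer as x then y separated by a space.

d=10: √d = [3; 6] (ℓ=1, odd), read p_1/q_1
a_0=3:  p_0=3·1+0=3,  q_0=3·0+1=1
a_1=6:  p_1=6·3+1=19,  q_1=6·1+0=6
→ (19, 6).  Check: 19²=361, 10·6²=360, difference 1.

19 6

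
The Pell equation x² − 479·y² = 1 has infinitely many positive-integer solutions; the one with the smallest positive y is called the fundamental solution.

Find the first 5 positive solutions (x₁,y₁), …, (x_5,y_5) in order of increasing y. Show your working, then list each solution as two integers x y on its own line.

[21; 1,7,1,3,2,21,2,3,1,7,1,42] for √479; ℓ=12 ⇒ convergent index 11
i=0: a=21 ⇒ p=21, q=1
i=1: a=1 ⇒ p=22, q=1
i=2: a=7 ⇒ p=175, q=8
i=3: a=1 ⇒ p=197, q=9
i=4: a=3 ⇒ p=766, q=35
i=5: a=2 ⇒ p=1729, q=79
…
i=7: a=2 ⇒ p=75879, q=3467
i=8: a=3 ⇒ p=264712, q=12095
i=9: a=1 ⇒ p=340591, q=15562
i=10: a=7 ⇒ p=2648849, q=121029
i=11: a=1 ⇒ p=2989440, q=136591
(x₁, y₁) = (2989440, 136591);  2989440² − 479·136591² = 1 ✓
(x_2, y_2) = (2989440·2989440 + 479·136591·136591, 2989440·136591 + 136591·2989440) = (17873503027199, 816661198080)
(x_3, y_3) = (2989440·17873503027199 + 479·136591·816661198080, 2989440·816661198080 + 136591·17873503027199) = (106863529779256567680, 4882719303976413809)
(x_4, y_4) = (2989440·106863529779256567680 + 479·136591·4882719303976413809, 2989440·4882719303976413809 + 136591·106863529779256567680) = (638924220926583633867571201, 29193192792157684333155840)
(x_5, y_5) = (2989440·638924220926583633867571201 + 479·136591·29193192792157684333155840, 2989440·29193192792157684333155840 + 136591·638924220926583633867571201) = (3820051246013425493328364845667200, 174542596521170852986514812245391)

2989440 136591
17873503027199 816661198080
106863529779256567680 4882719303976413809
638924220926583633867571201 29193192792157684333155840
3820051246013425493328364845667200 174542596521170852986514812245391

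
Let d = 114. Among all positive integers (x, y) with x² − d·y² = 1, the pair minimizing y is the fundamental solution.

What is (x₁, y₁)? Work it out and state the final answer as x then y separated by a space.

1025 96

[10; 1,2,10,2,1,20] for √114; ℓ=6 ⇒ convergent index 5
a_0=10:  p_0=10·1+0=10,  q_0=10·0+1=1
a_1=1:  p_1=1·10+1=11,  q_1=1·1+0=1
a_2=2:  p_2=2·11+10=32,  q_2=2·1+1=3
a_3=10:  p_3=10·32+11=331,  q_3=10·3+1=31
a_4=2:  p_4=2·331+32=694,  q_4=2·31+3=65
a_5=1:  p_5=1·694+331=1025,  q_5=1·65+31=96
(x₁, y₁) = (1025, 96);  1025² − 114·96² = 1 ✓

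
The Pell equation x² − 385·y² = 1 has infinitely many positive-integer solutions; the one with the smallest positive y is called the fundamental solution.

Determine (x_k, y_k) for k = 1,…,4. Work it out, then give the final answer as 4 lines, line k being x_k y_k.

√385 → a₀=19, period (1,1,1,1,1,…,1,1,38); ℓ=16 even so k=15
step 0: (19, 1)  from 19·(1,0) + (0,1)
…
step 3: (59, 3)  from 1·(39,2) + (20,1)
…
step 5: (157, 8)  from 1·(98,5) + (59,3)
…
step 7: (726, 37)  from 1·(569,29) + (157,8)
step 8: (2021, 103)  from 2·(726,37) + (569,29)
step 9: (2747, 140)  from 1·(2021,103) + (726,37)
step 10: (10262, 523)  from 3·(2747,140) + (2021,103)
step 11: (13009, 663)  from 1·(10262,523) + (2747,140)
step 12: (23271, 1186)  from 1·(13009,663) + (10262,523)
…
step 14: (59551, 3035)  from 1·(36280,1849) + (23271,1186)
step 15: (95831, 4884)  from 1·(59551,3035) + (36280,1849)
(x₁, y₁) = (95831, 4884);  95831² − 385·4884² = 1 ✓
(x_2, y_2) = (95831·95831 + 385·4884·4884, 95831·4884 + 4884·95831) = (18367161121, 936077208)
(x_3, y_3) = (95831·18367161121 + 385·4884·936077208, 95831·936077208 + 4884·18367161121) = (3520286834677271, 179410429834812)
(x_4, y_4) = (95831·3520286834677271 + 385·4884·179410429834812, 95831·179410429834812 + 4884·3520286834677271) = (674705215289547953281, 34386161802063660336)

95831 4884
18367161121 936077208
3520286834677271 179410429834812
674705215289547953281 34386161802063660336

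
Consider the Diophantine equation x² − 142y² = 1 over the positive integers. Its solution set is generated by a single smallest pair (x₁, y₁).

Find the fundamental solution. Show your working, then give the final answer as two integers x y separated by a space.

143 12

√142 = [11; 1,10,1,22, …], period ℓ=4 (even) → k=3
a_0=11:  p_0=11·1+0=11,  q_0=11·0+1=1
a_1=1:  p_1=1·11+1=12,  q_1=1·1+0=1
a_2=10:  p_2=10·12+11=131,  q_2=10·1+1=11
a_3=1:  p_3=1·131+12=143,  q_3=1·11+1=12
fundamental: x₁=143, y₁=12  (since 20449 − 142·144 = 1)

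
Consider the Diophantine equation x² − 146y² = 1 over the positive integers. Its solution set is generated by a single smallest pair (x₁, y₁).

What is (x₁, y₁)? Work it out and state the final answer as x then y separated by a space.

[12; 12,24] for √146; ℓ=2 ⇒ convergent index 1
k=0  a_k=12  p_k/q_k = 12/1
k=1  a_k=12  p_k/q_k = 145/12
→ (145, 12).  Check: 145²=21025, 146·12²=21024, difference 1.

145 12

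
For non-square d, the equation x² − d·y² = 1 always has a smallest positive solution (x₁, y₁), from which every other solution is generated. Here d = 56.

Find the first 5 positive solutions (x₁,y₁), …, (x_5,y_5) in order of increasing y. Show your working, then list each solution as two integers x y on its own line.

15 2
449 60
13455 1798
403201 53880
12082575 1614602

d=56: √d = [7; 2,14] (ℓ=2, even), read p_1/q_1
step 0: (7, 1)  from 7·(1,0) + (0,1)
step 1: (15, 2)  from 2·(7,1) + (1,0)
fundamental: x₁=15, y₁=2  (since 225 − 56·4 = 1)
(x_2, y_2) = (15·15 + 56·2·2, 15·2 + 2·15) = (449, 60)
(x_3, y_3) = (15·449 + 56·2·60, 15·60 + 2·449) = (13455, 1798)
(x_4, y_4) = (15·13455 + 56·2·1798, 15·1798 + 2·13455) = (403201, 53880)
(x_5, y_5) = (15·403201 + 56·2·53880, 15·53880 + 2·403201) = (12082575, 1614602)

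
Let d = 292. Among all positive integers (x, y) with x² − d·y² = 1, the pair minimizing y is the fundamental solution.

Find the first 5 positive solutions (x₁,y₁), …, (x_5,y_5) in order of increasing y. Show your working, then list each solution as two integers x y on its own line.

2281249 133500
10408194000001 609093483000
47487364308614281249 2778987798000400500
216661004683313632776000001 12679126270400622186966000
988515400545561595548925838281249 57848488250447518938990000667500

[17; 11,2,1,3,8,3,1,2,11,34] for √292; ℓ=10 ⇒ convergent index 9
a_0=17:  p_0=17·1+0=17,  q_0=17·0+1=1
…
a_2=2:  p_2=2·188+17=393,  q_2=2·11+1=23
a_3=1:  p_3=1·393+188=581,  q_3=1·23+11=34
a_4=3:  p_4=3·581+393=2136,  q_4=3·34+23=125
a_5=8:  p_5=8·2136+581=17669,  q_5=8·125+34=1034
a_6=3:  p_6=3·17669+2136=55143,  q_6=3·1034+125=3227
a_7=1:  p_7=1·55143+17669=72812,  q_7=1·3227+1034=4261
a_8=2:  p_8=2·72812+55143=200767,  q_8=2·4261+3227=11749
a_9=11:  p_9=11·200767+72812=2281249,  q_9=11·11749+4261=133500
→ (2281249, 133500).  Check: 2281249²=5204097000001, 292·133500²=5204097000000, difference 1.
(x_2, y_2) = (2281249·2281249 + 292·133500·133500, 2281249·133500 + 133500·2281249) = (10408194000001, 609093483000)
(x_3, y_3) = (2281249·10408194000001 + 292·133500·609093483000, 2281249·609093483000 + 133500·10408194000001) = (47487364308614281249, 2778987798000400500)
(x_4, y_4) = (2281249·47487364308614281249 + 292·133500·2778987798000400500, 2281249·2778987798000400500 + 133500·47487364308614281249) = (216661004683313632776000001, 12679126270400622186966000)
(x_5, y_5) = (2281249·216661004683313632776000001 + 292·133500·12679126270400622186966000, 2281249·12679126270400622186966000 + 133500·216661004683313632776000001) = (988515400545561595548925838281249, 57848488250447518938990000667500)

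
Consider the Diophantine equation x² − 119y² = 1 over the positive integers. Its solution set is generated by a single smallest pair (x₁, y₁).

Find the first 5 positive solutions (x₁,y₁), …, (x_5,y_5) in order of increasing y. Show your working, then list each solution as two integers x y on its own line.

[10; 1,9,1,20] for √119; ℓ=4 ⇒ convergent index 3
i=0: a=10 ⇒ p=10, q=1
…
i=2: a=9 ⇒ p=109, q=10
i=3: a=1 ⇒ p=120, q=11
fundamental: x₁=120, y₁=11  (since 14400 − 119·121 = 1)
(120+11√119)^2 = 28799 + 2640√119
(120+11√119)^3 = 6911640 + 633589√119
(120+11√119)^4 = 1658764801 + 152058720√119
(120+11√119)^5 = 398096640600 + 36493459211√119

120 11
28799 2640
6911640 633589
1658764801 152058720
398096640600 36493459211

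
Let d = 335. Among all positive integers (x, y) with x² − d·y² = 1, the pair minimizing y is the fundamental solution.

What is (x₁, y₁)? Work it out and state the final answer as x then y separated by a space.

604 33

√335 → a₀=18, period (3,3,3,36); ℓ=4 even so k=3
i=0: a=18 ⇒ p=18, q=1
i=1: a=3 ⇒ p=55, q=3
i=2: a=3 ⇒ p=183, q=10
i=3: a=3 ⇒ p=604, q=33
fundamental: x₁=604, y₁=33  (since 364816 − 335·1089 = 1)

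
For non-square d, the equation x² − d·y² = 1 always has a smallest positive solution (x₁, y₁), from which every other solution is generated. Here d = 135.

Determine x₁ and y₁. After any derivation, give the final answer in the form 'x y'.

√135 → a₀=11, period (1,1,1,1,1,1,1,22); ℓ=8 even so k=7
i=0: a=11 ⇒ p=11, q=1
i=1: a=1 ⇒ p=12, q=1
i=2: a=1 ⇒ p=23, q=2
i=3: a=1 ⇒ p=35, q=3
i=4: a=1 ⇒ p=58, q=5
i=5: a=1 ⇒ p=93, q=8
i=6: a=1 ⇒ p=151, q=13
i=7: a=1 ⇒ p=244, q=21
fundamental: x₁=244, y₁=21  (since 59536 − 135·441 = 1)

244 21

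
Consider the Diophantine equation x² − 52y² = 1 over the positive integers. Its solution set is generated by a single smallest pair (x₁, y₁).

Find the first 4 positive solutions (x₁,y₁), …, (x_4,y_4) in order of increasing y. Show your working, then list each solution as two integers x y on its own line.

649 90
842401 116820
1093435849 151632270
1419278889601 196818569640

[7; 4,1,2,1,4,14] for √52; ℓ=6 ⇒ convergent index 5
step 0: (7, 1)  from 7·(1,0) + (0,1)
step 1: (29, 4)  from 4·(7,1) + (1,0)
…
step 4: (137, 19)  from 1·(101,14) + (36,5)
step 5: (649, 90)  from 4·(137,19) + (101,14)
→ (649, 90).  Check: 649²=421201, 52·90²=421200, difference 1.
(649+90√52)^2 = 842401 + 116820√52
(649+90√52)^3 = 1093435849 + 151632270√52
(649+90√52)^4 = 1419278889601 + 196818569640√52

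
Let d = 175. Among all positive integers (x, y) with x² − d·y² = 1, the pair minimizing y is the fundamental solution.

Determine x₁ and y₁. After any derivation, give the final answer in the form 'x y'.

√175 → a₀=13, period (4,2,1,2,4,26); ℓ=6 even so k=5
a_0=13:  p_0=13·1+0=13,  q_0=13·0+1=1
…
a_2=2:  p_2=2·53+13=119,  q_2=2·4+1=9
…
a_4=2:  p_4=2·172+119=463,  q_4=2·13+9=35
a_5=4:  p_5=4·463+172=2024,  q_5=4·35+13=153
fundamental: x₁=2024, y₁=153  (since 4096576 − 175·23409 = 1)

2024 153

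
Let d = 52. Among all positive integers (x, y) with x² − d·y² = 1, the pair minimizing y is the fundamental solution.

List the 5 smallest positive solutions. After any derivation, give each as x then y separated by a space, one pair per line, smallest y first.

649 90
842401 116820
1093435849 151632270
1419278889601 196818569640
1842222905266249 255470351760450

[7; 4,1,2,1,4,14] for √52; ℓ=6 ⇒ convergent index 5
a_0=7:  p_0=7·1+0=7,  q_0=7·0+1=1
…
a_2=1:  p_2=1·29+7=36,  q_2=1·4+1=5
a_3=2:  p_3=2·36+29=101,  q_3=2·5+4=14
a_4=1:  p_4=1·101+36=137,  q_4=1·14+5=19
a_5=4:  p_5=4·137+101=649,  q_5=4·19+14=90
fundamental: x₁=649, y₁=90  (since 421201 − 52·8100 = 1)
(x_2, y_2) = (649·649 + 52·90·90, 649·90 + 90·649) = (842401, 116820)
(x_3, y_3) = (649·842401 + 52·90·116820, 649·116820 + 90·842401) = (1093435849, 151632270)
(x_4, y_4) = (649·1093435849 + 52·90·151632270, 649·151632270 + 90·1093435849) = (1419278889601, 196818569640)
(x_5, y_5) = (649·1419278889601 + 52·90·196818569640, 649·196818569640 + 90·1419278889601) = (1842222905266249, 255470351760450)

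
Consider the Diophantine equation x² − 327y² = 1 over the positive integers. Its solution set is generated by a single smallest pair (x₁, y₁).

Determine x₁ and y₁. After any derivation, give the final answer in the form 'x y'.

217 12

√327 → a₀=18, period (12,36); ℓ=2 even so k=1
i=0: a=18 ⇒ p=18, q=1
i=1: a=12 ⇒ p=217, q=12
fundamental: x₁=217, y₁=12  (since 47089 − 327·144 = 1)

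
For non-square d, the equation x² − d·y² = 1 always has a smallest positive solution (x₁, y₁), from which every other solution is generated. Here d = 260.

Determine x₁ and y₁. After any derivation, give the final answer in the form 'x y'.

129 8

d=260: √d = [16; 8,32] (ℓ=2, even), read p_1/q_1
k=0  a_k=16  p_k/q_k = 16/1
k=1  a_k=8  p_k/q_k = 129/8
→ (129, 8).  Check: 129²=16641, 260·8²=16640, difference 1.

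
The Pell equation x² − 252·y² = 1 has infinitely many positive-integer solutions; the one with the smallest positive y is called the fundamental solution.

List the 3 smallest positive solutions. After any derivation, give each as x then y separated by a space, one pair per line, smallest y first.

√252 → a₀=15, period (1,6,1,30); ℓ=4 even so k=3
a_0=15:  p_0=15·1+0=15,  q_0=15·0+1=1
a_1=1:  p_1=1·15+1=16,  q_1=1·1+0=1
a_2=6:  p_2=6·16+15=111,  q_2=6·1+1=7
a_3=1:  p_3=1·111+16=127,  q_3=1·7+1=8
fundamental: x₁=127, y₁=8  (since 16129 − 252·64 = 1)
k=2:  x_2 = 127·127+252·8·8 = 32257,  y_2 = 127·8+8·127 = 2032
k=3:  x_3 = 127·32257+252·8·2032 = 8193151,  y_3 = 127·2032+8·32257 = 516120

127 8
32257 2032
8193151 516120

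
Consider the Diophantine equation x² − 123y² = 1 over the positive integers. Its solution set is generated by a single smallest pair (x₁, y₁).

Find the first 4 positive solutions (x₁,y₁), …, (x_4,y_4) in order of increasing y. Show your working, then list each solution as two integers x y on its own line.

122 11
29767 2684
7263026 654885
1772148577 159789256

√123 → a₀=11, period (11,22); ℓ=2 even so k=1
step 0: (11, 1)  from 11·(1,0) + (0,1)
step 1: (122, 11)  from 11·(11,1) + (1,0)
(x₁, y₁) = (122, 11);  122² − 123·11² = 1 ✓
k=2:  x_2 = 122·122+123·11·11 = 29767,  y_2 = 122·11+11·122 = 2684
k=3:  x_3 = 122·29767+123·11·2684 = 7263026,  y_3 = 122·2684+11·29767 = 654885
k=4:  x_4 = 122·7263026+123·11·654885 = 1772148577,  y_4 = 122·654885+11·7263026 = 159789256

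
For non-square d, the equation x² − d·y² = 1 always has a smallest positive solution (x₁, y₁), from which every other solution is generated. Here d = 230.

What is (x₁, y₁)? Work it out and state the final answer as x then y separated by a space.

√230 = [15; 6,30, …], period ℓ=2 (even) → k=1
k=0  a_k=15  p_k/q_k = 15/1
k=1  a_k=6  p_k/q_k = 91/6
(x₁, y₁) = (91, 6);  91² − 230·6² = 1 ✓

91 6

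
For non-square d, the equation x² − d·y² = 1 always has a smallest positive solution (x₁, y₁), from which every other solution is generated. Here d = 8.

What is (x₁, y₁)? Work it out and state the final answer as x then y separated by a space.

3 1

√8 = [2; 1,4, …], period ℓ=2 (even) → k=1
a_0=2:  p_0=2·1+0=2,  q_0=2·0+1=1
a_1=1:  p_1=1·2+1=3,  q_1=1·1+0=1
fundamental: x₁=3, y₁=1  (since 9 − 8·1 = 1)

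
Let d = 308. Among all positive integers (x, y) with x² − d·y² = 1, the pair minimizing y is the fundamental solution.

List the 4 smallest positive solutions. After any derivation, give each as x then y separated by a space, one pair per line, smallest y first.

√308 = [17; 1,1,4,1,1,34, …], period ℓ=6 (even) → k=5
step 0: (17, 1)  from 17·(1,0) + (0,1)
step 1: (18, 1)  from 1·(17,1) + (1,0)
step 2: (35, 2)  from 1·(18,1) + (17,1)
step 3: (158, 9)  from 4·(35,2) + (18,1)
step 4: (193, 11)  from 1·(158,9) + (35,2)
step 5: (351, 20)  from 1·(193,11) + (158,9)
→ (351, 20).  Check: 351²=123201, 308·20²=123200, difference 1.
(351+20√308)^2 = 246401 + 14040√308
(351+20√308)^3 = 172973151 + 9856060√308
(351+20√308)^4 = 121426905601 + 6918940080√308

351 20
246401 14040
172973151 9856060
121426905601 6918940080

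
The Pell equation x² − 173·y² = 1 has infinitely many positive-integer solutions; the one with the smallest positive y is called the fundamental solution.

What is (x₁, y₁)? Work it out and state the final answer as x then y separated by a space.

√173 = [13; 6,1,1,6,26, …], period ℓ=5 (odd) → k=9
k=0  a_k=13  p_k/q_k = 13/1
k=1  a_k=6  p_k/q_k = 79/6
k=2  a_k=1  p_k/q_k = 92/7
k=3  a_k=1  p_k/q_k = 171/13
…
k=5  a_k=26  p_k/q_k = 29239/2223
k=6  a_k=6  p_k/q_k = 176552/13423
k=7  a_k=1  p_k/q_k = 205791/15646
k=8  a_k=1  p_k/q_k = 382343/29069
k=9  a_k=6  p_k/q_k = 2499849/190060
→ (2499849, 190060).  Check: 2499849²=6249245022801, 173·190060²=6249245022800, difference 1.

2499849 190060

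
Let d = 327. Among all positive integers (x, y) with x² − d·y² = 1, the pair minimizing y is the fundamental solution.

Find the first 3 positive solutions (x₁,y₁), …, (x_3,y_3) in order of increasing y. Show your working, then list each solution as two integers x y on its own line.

217 12
94177 5208
40872601 2260260

d=327: √d = [18; 12,36] (ℓ=2, even), read p_1/q_1
i=0: a=18 ⇒ p=18, q=1
i=1: a=12 ⇒ p=217, q=12
fundamental: x₁=217, y₁=12  (since 47089 − 327·144 = 1)
(x_2, y_2) = (217·217 + 327·12·12, 217·12 + 12·217) = (94177, 5208)
(x_3, y_3) = (217·94177 + 327·12·5208, 217·5208 + 12·94177) = (40872601, 2260260)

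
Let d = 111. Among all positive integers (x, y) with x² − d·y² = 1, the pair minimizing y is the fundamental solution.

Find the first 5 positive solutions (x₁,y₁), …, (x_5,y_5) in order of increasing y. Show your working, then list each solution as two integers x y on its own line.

295 28
174049 16520
102688615 9746772
60586108801 5750578960
35745701503975 3392831839628

[10; 1,1,6,1,1,20] for √111; ℓ=6 ⇒ convergent index 5
k=0  a_k=10  p_k/q_k = 10/1
…
k=4  a_k=1  p_k/q_k = 158/15
k=5  a_k=1  p_k/q_k = 295/28
(x₁, y₁) = (295, 28);  295² − 111·28² = 1 ✓
(295+28√111)^2 = 174049 + 16520√111
(295+28√111)^3 = 102688615 + 9746772√111
(295+28√111)^4 = 60586108801 + 5750578960√111
(295+28√111)^5 = 35745701503975 + 3392831839628√111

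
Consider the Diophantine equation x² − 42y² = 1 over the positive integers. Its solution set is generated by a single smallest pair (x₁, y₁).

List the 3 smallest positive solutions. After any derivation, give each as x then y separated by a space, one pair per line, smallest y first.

√42 = [6; 2,12, …], period ℓ=2 (even) → k=1
step 0: (6, 1)  from 6·(1,0) + (0,1)
step 1: (13, 2)  from 2·(6,1) + (1,0)
(x₁, y₁) = (13, 2);  13² − 42·2² = 1 ✓
k=2:  x_2 = 13·13+42·2·2 = 337,  y_2 = 13·2+2·13 = 52
k=3:  x_3 = 13·337+42·2·52 = 8749,  y_3 = 13·52+2·337 = 1350

13 2
337 52
8749 1350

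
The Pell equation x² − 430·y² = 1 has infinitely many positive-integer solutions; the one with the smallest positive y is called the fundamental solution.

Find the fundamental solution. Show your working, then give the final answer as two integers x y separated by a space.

√430 = [20; 1,2,1,3,1,…,2,1,40, …], period ℓ=14 (even) → k=13
a_0=20:  p_0=20·1+0=20,  q_0=20·0+1=1
…
a_4=3:  p_4=3·83+62=311,  q_4=3·4+3=15
a_5=1:  p_5=1·311+83=394,  q_5=1·15+4=19
…
a_7=8:  p_7=8·2675+394=21794,  q_7=8·129+19=1051
a_8=6:  p_8=6·21794+2675=133439,  q_8=6·1051+129=6435
…
a_11=1:  p_11=1·599138+155233=754371,  q_11=1·28893+7486=36379
a_12=2:  p_12=2·754371+599138=2107880,  q_12=2·36379+28893=101651
a_13=1:  p_13=1·2107880+754371=2862251,  q_13=1·101651+36379=138030
fundamental: x₁=2862251, y₁=138030  (since 8192480787001 − 430·19052280900 = 1)

2862251 138030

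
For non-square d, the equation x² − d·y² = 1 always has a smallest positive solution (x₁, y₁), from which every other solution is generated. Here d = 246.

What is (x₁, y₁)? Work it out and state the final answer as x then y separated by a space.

[15; 1,2,5,1,14,1,5,2,1,30] for √246; ℓ=10 ⇒ convergent index 9
a_0=15:  p_0=15·1+0=15,  q_0=15·0+1=1
a_1=1:  p_1=1·15+1=16,  q_1=1·1+0=1
a_2=2:  p_2=2·16+15=47,  q_2=2·1+1=3
a_3=5:  p_3=5·47+16=251,  q_3=5·3+1=16
a_4=1:  p_4=1·251+47=298,  q_4=1·16+3=19
a_5=14:  p_5=14·298+251=4423,  q_5=14·19+16=282
…
a_7=5:  p_7=5·4721+4423=28028,  q_7=5·301+282=1787
a_8=2:  p_8=2·28028+4721=60777,  q_8=2·1787+301=3875
a_9=1:  p_9=1·60777+28028=88805,  q_9=1·3875+1787=5662
(x₁, y₁) = (88805, 5662);  88805² − 246·5662² = 1 ✓

88805 5662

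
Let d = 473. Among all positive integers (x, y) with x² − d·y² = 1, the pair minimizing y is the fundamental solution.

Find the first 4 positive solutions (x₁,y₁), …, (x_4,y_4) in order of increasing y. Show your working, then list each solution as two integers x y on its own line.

87 4
15137 696
2633751 121100
458257537 21070704

√473 = [21; 1,2,1,42, …], period ℓ=4 (even) → k=3
k=0  a_k=21  p_k/q_k = 21/1
…
k=2  a_k=2  p_k/q_k = 65/3
k=3  a_k=1  p_k/q_k = 87/4
(x₁, y₁) = (87, 4);  87² − 473·4² = 1 ✓
(87+4√473)^2 = 15137 + 696√473
(87+4√473)^3 = 2633751 + 121100√473
(87+4√473)^4 = 458257537 + 21070704√473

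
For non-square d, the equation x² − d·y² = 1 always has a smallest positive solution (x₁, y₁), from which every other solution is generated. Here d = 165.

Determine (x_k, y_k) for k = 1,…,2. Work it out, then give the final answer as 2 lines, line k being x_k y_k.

√165 → a₀=12, period (1,5,2,5,1,24); ℓ=6 even so k=5
step 0: (12, 1)  from 12·(1,0) + (0,1)
step 1: (13, 1)  from 1·(12,1) + (1,0)
step 2: (77, 6)  from 5·(13,1) + (12,1)
step 3: (167, 13)  from 2·(77,6) + (13,1)
step 4: (912, 71)  from 5·(167,13) + (77,6)
step 5: (1079, 84)  from 1·(912,71) + (167,13)
→ (1079, 84).  Check: 1079²=1164241, 165·84²=1164240, difference 1.
(x_2, y_2) = (1079·1079 + 165·84·84, 1079·84 + 84·1079) = (2328481, 181272)

1079 84
2328481 181272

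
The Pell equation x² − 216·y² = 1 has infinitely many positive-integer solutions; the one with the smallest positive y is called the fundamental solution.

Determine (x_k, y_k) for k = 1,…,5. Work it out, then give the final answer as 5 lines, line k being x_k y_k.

√216 = [14; 1,2,3,2,1,28, …], period ℓ=6 (even) → k=5
a_0=14:  p_0=14·1+0=14,  q_0=14·0+1=1
…
a_3=3:  p_3=3·44+15=147,  q_3=3·3+1=10
a_4=2:  p_4=2·147+44=338,  q_4=2·10+3=23
a_5=1:  p_5=1·338+147=485,  q_5=1·23+10=33
(x₁, y₁) = (485, 33);  485² − 216·33² = 1 ✓
(x_2, y_2) = (485·485 + 216·33·33, 485·33 + 33·485) = (470449, 32010)
(x_3, y_3) = (485·470449 + 216·33·32010, 485·32010 + 33·470449) = (456335045, 31049667)
(x_4, y_4) = (485·456335045 + 216·33·31049667, 485·31049667 + 33·456335045) = (442644523201, 30118144980)
(x_5, y_5) = (485·442644523201 + 216·33·30118144980, 485·30118144980 + 33·442644523201) = (429364731169925, 29214569580933)

485 33
470449 32010
456335045 31049667
442644523201 30118144980
429364731169925 29214569580933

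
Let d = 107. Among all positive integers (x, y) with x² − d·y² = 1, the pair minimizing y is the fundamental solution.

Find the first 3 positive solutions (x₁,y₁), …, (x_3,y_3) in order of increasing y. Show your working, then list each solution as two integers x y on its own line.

√107 → a₀=10, period (2,1,9,1,2,20); ℓ=6 even so k=5
k=0  a_k=10  p_k/q_k = 10/1
k=1  a_k=2  p_k/q_k = 21/2
k=2  a_k=1  p_k/q_k = 31/3
…
k=4  a_k=1  p_k/q_k = 331/32
k=5  a_k=2  p_k/q_k = 962/93
fundamental: x₁=962, y₁=93  (since 925444 − 107·8649 = 1)
(x_2, y_2) = (962·962 + 107·93·93, 962·93 + 93·962) = (1850887, 178932)
(x_3, y_3) = (962·1850887 + 107·93·178932, 962·178932 + 93·1850887) = (3561105626, 344265075)

962 93
1850887 178932
3561105626 344265075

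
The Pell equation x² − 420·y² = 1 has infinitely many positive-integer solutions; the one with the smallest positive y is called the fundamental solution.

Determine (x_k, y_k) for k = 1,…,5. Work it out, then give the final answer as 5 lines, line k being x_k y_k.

41 2
3361 164
275561 13446
22592641 1102408
1852321001 90384010

[20; 2,40] for √420; ℓ=2 ⇒ convergent index 1
step 0: (20, 1)  from 20·(1,0) + (0,1)
step 1: (41, 2)  from 2·(20,1) + (1,0)
fundamental: x₁=41, y₁=2  (since 1681 − 420·4 = 1)
k=2:  x_2 = 41·41+420·2·2 = 3361,  y_2 = 41·2+2·41 = 164
k=3:  x_3 = 41·3361+420·2·164 = 275561,  y_3 = 41·164+2·3361 = 13446
k=4:  x_4 = 41·275561+420·2·13446 = 22592641,  y_4 = 41·13446+2·275561 = 1102408
k=5:  x_5 = 41·22592641+420·2·1102408 = 1852321001,  y_5 = 41·1102408+2·22592641 = 90384010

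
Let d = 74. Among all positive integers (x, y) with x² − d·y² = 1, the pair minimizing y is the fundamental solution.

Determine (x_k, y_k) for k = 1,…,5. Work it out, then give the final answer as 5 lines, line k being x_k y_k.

3699 430
27365201 3181140
202447753299 23534073290
1497708451540801 174105071018280
11080046922051092499 1288029291859162150

√74 = [8; 1,1,1,1,16, …], period ℓ=5 (odd) → k=9
k=0  a_k=8  p_k/q_k = 8/1
k=1  a_k=1  p_k/q_k = 9/1
…
k=6  a_k=1  p_k/q_k = 757/88
k=7  a_k=1  p_k/q_k = 1471/171
k=8  a_k=1  p_k/q_k = 2228/259
k=9  a_k=1  p_k/q_k = 3699/430
(x₁, y₁) = (3699, 430);  3699² − 74·430² = 1 ✓
(3699+430√74)^2 = 27365201 + 3181140√74
(3699+430√74)^3 = 202447753299 + 23534073290√74
(3699+430√74)^4 = 1497708451540801 + 174105071018280√74
(3699+430√74)^5 = 11080046922051092499 + 1288029291859162150√74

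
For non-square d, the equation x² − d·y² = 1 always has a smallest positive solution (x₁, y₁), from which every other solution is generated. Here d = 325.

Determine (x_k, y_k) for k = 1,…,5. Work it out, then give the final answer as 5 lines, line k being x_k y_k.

√325 → a₀=18, period (36); ℓ=1 odd so k=1
a_0=18:  p_0=18·1+0=18,  q_0=18·0+1=1
a_1=36:  p_1=36·18+1=649,  q_1=36·1+0=36
(x₁, y₁) = (649, 36);  649² − 325·36² = 1 ✓
n=2: (649,36)∘(649,36) = (649·649+325·36·36, 649·36+36·649) = (842401,46728)
n=3: (842401,46728)∘(649,36) = (649·842401+325·36·46728, 649·46728+36·842401) = (1093435849,60652908)
n=4: (1093435849,60652908)∘(649,36) = (649·1093435849+325·36·60652908, 649·60652908+36·1093435849) = (1419278889601,78727427856)
n=5: (1419278889601,78727427856)∘(649,36) = (649·1419278889601+325·36·78727427856, 649·78727427856+36·1419278889601) = (1842222905266249,102188140704180)

649 36
842401 46728
1093435849 60652908
1419278889601 78727427856
1842222905266249 102188140704180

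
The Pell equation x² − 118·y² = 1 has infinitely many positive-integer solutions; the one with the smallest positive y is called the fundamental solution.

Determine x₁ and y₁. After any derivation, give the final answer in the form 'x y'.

[10; 1,6,3,2,10,2,3,6,1,20] for √118; ℓ=10 ⇒ convergent index 9
k=0  a_k=10  p_k/q_k = 10/1
…
k=3  a_k=3  p_k/q_k = 239/22
…
k=6  a_k=2  p_k/q_k = 12112/1115
…
k=8  a_k=6  p_k/q_k = 264802/24377
k=9  a_k=1  p_k/q_k = 306917/28254
(x₁, y₁) = (306917, 28254);  306917² − 118·28254² = 1 ✓

306917 28254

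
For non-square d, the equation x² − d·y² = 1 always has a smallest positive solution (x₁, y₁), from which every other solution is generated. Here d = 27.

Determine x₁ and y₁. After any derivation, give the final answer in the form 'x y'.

d=27: √d = [5; 5,10] (ℓ=2, even), read p_1/q_1
k=0  a_k=5  p_k/q_k = 5/1
k=1  a_k=5  p_k/q_k = 26/5
(x₁, y₁) = (26, 5);  26² − 27·5² = 1 ✓

26 5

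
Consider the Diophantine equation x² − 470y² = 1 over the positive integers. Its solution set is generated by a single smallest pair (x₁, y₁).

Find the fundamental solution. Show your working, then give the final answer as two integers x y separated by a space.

1691 78

d=470: √d = [21; 1,2,8,2,1,42] (ℓ=6, even), read p_5/q_5
i=0: a=21 ⇒ p=21, q=1
i=1: a=1 ⇒ p=22, q=1
…
i=3: a=8 ⇒ p=542, q=25
i=4: a=2 ⇒ p=1149, q=53
i=5: a=1 ⇒ p=1691, q=78
(x₁, y₁) = (1691, 78);  1691² − 470·78² = 1 ✓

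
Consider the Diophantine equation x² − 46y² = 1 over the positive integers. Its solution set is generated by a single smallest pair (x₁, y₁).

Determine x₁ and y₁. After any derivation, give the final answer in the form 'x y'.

d=46: √d = [6; 1,3,1,1,2,6,2,1,1,3,1,12] (ℓ=12, even), read p_11/q_11
k=0  a_k=6  p_k/q_k = 6/1
k=1  a_k=1  p_k/q_k = 7/1
k=2  a_k=3  p_k/q_k = 27/4
k=3  a_k=1  p_k/q_k = 34/5
…
k=5  a_k=2  p_k/q_k = 156/23
…
k=7  a_k=2  p_k/q_k = 2150/317
…
k=9  a_k=1  p_k/q_k = 5297/781
k=10  a_k=3  p_k/q_k = 19038/2807
k=11  a_k=1  p_k/q_k = 24335/3588
→ (24335, 3588).  Check: 24335²=592192225, 46·3588²=592192224, difference 1.

24335 3588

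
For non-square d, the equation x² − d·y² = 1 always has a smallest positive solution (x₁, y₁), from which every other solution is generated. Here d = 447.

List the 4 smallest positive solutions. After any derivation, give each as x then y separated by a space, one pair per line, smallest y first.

√447 = [21; 7,42, …], period ℓ=2 (even) → k=1
k=0  a_k=21  p_k/q_k = 21/1
k=1  a_k=7  p_k/q_k = 148/7
(x₁, y₁) = (148, 7);  148² − 447·7² = 1 ✓
(x_2, y_2) = (148·148 + 447·7·7, 148·7 + 7·148) = (43807, 2072)
(x_3, y_3) = (148·43807 + 447·7·2072, 148·2072 + 7·43807) = (12966724, 613305)
(x_4, y_4) = (148·12966724 + 447·7·613305, 148·613305 + 7·12966724) = (3838106497, 181536208)

148 7
43807 2072
12966724 613305
3838106497 181536208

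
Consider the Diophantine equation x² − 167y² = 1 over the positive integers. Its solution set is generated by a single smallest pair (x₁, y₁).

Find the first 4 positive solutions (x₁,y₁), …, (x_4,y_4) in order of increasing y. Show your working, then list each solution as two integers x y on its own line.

168 13
56447 4368
18966024 1467635
6372527617 493120992

√167 = [12; 1,11,1,24, …], period ℓ=4 (even) → k=3
k=0  a_k=12  p_k/q_k = 12/1
…
k=2  a_k=11  p_k/q_k = 155/12
k=3  a_k=1  p_k/q_k = 168/13
(x₁, y₁) = (168, 13);  168² − 167·13² = 1 ✓
n=2: (168,13)∘(168,13) = (168·168+167·13·13, 168·13+13·168) = (56447,4368)
n=3: (56447,4368)∘(168,13) = (168·56447+167·13·4368, 168·4368+13·56447) = (18966024,1467635)
n=4: (18966024,1467635)∘(168,13) = (168·18966024+167·13·1467635, 168·1467635+13·18966024) = (6372527617,493120992)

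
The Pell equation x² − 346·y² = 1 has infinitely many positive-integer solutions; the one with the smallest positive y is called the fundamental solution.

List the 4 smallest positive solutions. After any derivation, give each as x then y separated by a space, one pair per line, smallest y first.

17299 930
598510801 32176140
20707276675699 1113230090790
716430357827323201 38515534648976280

d=346: √d = [18; 1,1,1,1,36] (ℓ=5, odd), read p_9/q_9
k=0  a_k=18  p_k/q_k = 18/1
k=1  a_k=1  p_k/q_k = 19/1
k=2  a_k=1  p_k/q_k = 37/2
…
k=4  a_k=1  p_k/q_k = 93/5
k=5  a_k=36  p_k/q_k = 3404/183
k=6  a_k=1  p_k/q_k = 3497/188
…
k=8  a_k=1  p_k/q_k = 10398/559
k=9  a_k=1  p_k/q_k = 17299/930
(x₁, y₁) = (17299, 930);  17299² − 346·930² = 1 ✓
(x_2, y_2) = (17299·17299 + 346·930·930, 17299·930 + 930·17299) = (598510801, 32176140)
(x_3, y_3) = (17299·598510801 + 346·930·32176140, 17299·32176140 + 930·598510801) = (20707276675699, 1113230090790)
(x_4, y_4) = (17299·20707276675699 + 346·930·1113230090790, 17299·1113230090790 + 930·20707276675699) = (716430357827323201, 38515534648976280)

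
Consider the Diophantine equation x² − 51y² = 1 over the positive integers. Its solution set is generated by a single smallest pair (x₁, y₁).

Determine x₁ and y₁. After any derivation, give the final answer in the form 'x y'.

50 7

√51 → a₀=7, period (7,14); ℓ=2 even so k=1
a_0=7:  p_0=7·1+0=7,  q_0=7·0+1=1
a_1=7:  p_1=7·7+1=50,  q_1=7·1+0=7
→ (50, 7).  Check: 50²=2500, 51·7²=2499, difference 1.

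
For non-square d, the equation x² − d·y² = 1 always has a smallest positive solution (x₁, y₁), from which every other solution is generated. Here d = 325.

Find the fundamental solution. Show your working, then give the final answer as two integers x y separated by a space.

[18; 36] for √325; ℓ=1 ⇒ convergent index 1
a_0=18:  p_0=18·1+0=18,  q_0=18·0+1=1
a_1=36:  p_1=36·18+1=649,  q_1=36·1+0=36
→ (649, 36).  Check: 649²=421201, 325·36²=421200, difference 1.

649 36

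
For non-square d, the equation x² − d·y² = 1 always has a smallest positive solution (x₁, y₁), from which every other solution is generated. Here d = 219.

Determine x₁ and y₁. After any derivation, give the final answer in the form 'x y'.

[14; 1,3,1,28] for √219; ℓ=4 ⇒ convergent index 3
k=0  a_k=14  p_k/q_k = 14/1
…
k=2  a_k=3  p_k/q_k = 59/4
k=3  a_k=1  p_k/q_k = 74/5
→ (74, 5).  Check: 74²=5476, 219·5²=5475, difference 1.

74 5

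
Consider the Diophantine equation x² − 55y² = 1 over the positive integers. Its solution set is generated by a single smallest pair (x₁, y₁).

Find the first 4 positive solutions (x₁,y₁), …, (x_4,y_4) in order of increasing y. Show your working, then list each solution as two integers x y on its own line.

89 12
15841 2136
2819609 380196
501874561 67672752

√55 → a₀=7, period (2,2,2,14); ℓ=4 even so k=3
step 0: (7, 1)  from 7·(1,0) + (0,1)
…
step 2: (37, 5)  from 2·(15,2) + (7,1)
step 3: (89, 12)  from 2·(37,5) + (15,2)
(x₁, y₁) = (89, 12);  89² − 55·12² = 1 ✓
n=2: (89,12)∘(89,12) = (89·89+55·12·12, 89·12+12·89) = (15841,2136)
n=3: (15841,2136)∘(89,12) = (89·15841+55·12·2136, 89·2136+12·15841) = (2819609,380196)
n=4: (2819609,380196)∘(89,12) = (89·2819609+55·12·380196, 89·380196+12·2819609) = (501874561,67672752)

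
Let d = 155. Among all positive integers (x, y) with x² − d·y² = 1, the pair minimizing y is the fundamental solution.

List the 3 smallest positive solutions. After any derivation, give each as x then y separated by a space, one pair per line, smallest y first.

249 20
124001 9960
61752249 4960060

√155 → a₀=12, period (2,4,2,24); ℓ=4 even so k=3
a_0=12:  p_0=12·1+0=12,  q_0=12·0+1=1
a_1=2:  p_1=2·12+1=25,  q_1=2·1+0=2
a_2=4:  p_2=4·25+12=112,  q_2=4·2+1=9
a_3=2:  p_3=2·112+25=249,  q_3=2·9+2=20
(x₁, y₁) = (249, 20);  249² − 155·20² = 1 ✓
(249+20√155)^2 = 124001 + 9960√155
(249+20√155)^3 = 61752249 + 4960060√155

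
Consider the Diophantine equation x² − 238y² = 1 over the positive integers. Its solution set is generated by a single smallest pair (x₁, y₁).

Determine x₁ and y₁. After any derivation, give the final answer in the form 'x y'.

√238 → a₀=15, period (2,2,1,14,1,2,2,30); ℓ=8 even so k=7
i=0: a=15 ⇒ p=15, q=1
i=1: a=2 ⇒ p=31, q=2
i=2: a=2 ⇒ p=77, q=5
…
i=5: a=1 ⇒ p=1697, q=110
i=6: a=2 ⇒ p=4983, q=323
i=7: a=2 ⇒ p=11663, q=756
→ (11663, 756).  Check: 11663²=136025569, 238·756²=136025568, difference 1.

11663 756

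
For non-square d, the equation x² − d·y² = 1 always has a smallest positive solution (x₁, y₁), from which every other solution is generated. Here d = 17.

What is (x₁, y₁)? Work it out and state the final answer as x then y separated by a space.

√17 = [4; 8, …], period ℓ=1 (odd) → k=1
k=0  a_k=4  p_k/q_k = 4/1
k=1  a_k=8  p_k/q_k = 33/8
→ (33, 8).  Check: 33²=1089, 17·8²=1088, difference 1.

33 8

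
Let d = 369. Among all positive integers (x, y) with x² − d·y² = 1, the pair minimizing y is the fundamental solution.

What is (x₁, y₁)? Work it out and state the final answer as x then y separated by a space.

8396801 437120

√369 → a₀=19, period (4,1,3,2,7,4,7,2,3,1,4,38); ℓ=12 even so k=11
i=0: a=19 ⇒ p=19, q=1
i=1: a=4 ⇒ p=77, q=4
i=2: a=1 ⇒ p=96, q=5
i=3: a=3 ⇒ p=365, q=19
…
i=5: a=7 ⇒ p=6147, q=320
…
i=7: a=7 ⇒ p=184045, q=9581
i=8: a=2 ⇒ p=393504, q=20485
i=9: a=3 ⇒ p=1364557, q=71036
i=10: a=1 ⇒ p=1758061, q=91521
i=11: a=4 ⇒ p=8396801, q=437120
fundamental: x₁=8396801, y₁=437120  (since 70506267033601 − 369·191073894400 = 1)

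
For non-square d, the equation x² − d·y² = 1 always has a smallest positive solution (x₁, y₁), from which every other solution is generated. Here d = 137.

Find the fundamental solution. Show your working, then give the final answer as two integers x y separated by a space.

d=137: √d = [11; 1,2,2,1,1,2,2,1,22] (ℓ=9, odd), read p_17/q_17
step 0: (11, 1)  from 11·(1,0) + (0,1)
step 1: (12, 1)  from 1·(11,1) + (1,0)
step 2: (35, 3)  from 2·(12,1) + (11,1)
step 3: (82, 7)  from 2·(35,3) + (12,1)
step 4: (117, 10)  from 1·(82,7) + (35,3)
step 5: (199, 17)  from 1·(117,10) + (82,7)
step 6: (515, 44)  from 2·(199,17) + (117,10)
step 7: (1229, 105)  from 2·(515,44) + (199,17)
step 8: (1744, 149)  from 1·(1229,105) + (515,44)
step 9: (39597, 3383)  from 22·(1744,149) + (1229,105)
…
step 11: (122279, 10447)  from 2·(41341,3532) + (39597,3383)
step 12: (285899, 24426)  from 2·(122279,10447) + (41341,3532)
…
step 14: (694077, 59299)  from 1·(408178,34873) + (285899,24426)
…
step 16: (4286741, 366241)  from 2·(1796332,153471) + (694077,59299)
step 17: (6083073, 519712)  from 1·(4286741,366241) + (1796332,153471)
fundamental: x₁=6083073, y₁=519712  (since 37003777123329 − 137·270100562944 = 1)

6083073 519712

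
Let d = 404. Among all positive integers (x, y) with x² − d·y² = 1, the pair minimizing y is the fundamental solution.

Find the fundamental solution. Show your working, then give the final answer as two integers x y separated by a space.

201 10

√404 = [20; 10,40, …], period ℓ=2 (even) → k=1
i=0: a=20 ⇒ p=20, q=1
i=1: a=10 ⇒ p=201, q=10
(x₁, y₁) = (201, 10);  201² − 404·10² = 1 ✓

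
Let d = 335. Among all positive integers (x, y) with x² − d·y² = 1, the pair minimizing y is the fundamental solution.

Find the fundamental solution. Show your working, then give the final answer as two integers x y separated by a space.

604 33

√335 → a₀=18, period (3,3,3,36); ℓ=4 even so k=3
step 0: (18, 1)  from 18·(1,0) + (0,1)
…
step 2: (183, 10)  from 3·(55,3) + (18,1)
step 3: (604, 33)  from 3·(183,10) + (55,3)
→ (604, 33).  Check: 604²=364816, 335·33²=364815, difference 1.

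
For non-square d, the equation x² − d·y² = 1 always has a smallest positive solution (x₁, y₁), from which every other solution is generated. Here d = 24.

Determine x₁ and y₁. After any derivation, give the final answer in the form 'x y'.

√24 → a₀=4, period (1,8); ℓ=2 even so k=1
k=0  a_k=4  p_k/q_k = 4/1
k=1  a_k=1  p_k/q_k = 5/1
(x₁, y₁) = (5, 1);  5² − 24·1² = 1 ✓

5 1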